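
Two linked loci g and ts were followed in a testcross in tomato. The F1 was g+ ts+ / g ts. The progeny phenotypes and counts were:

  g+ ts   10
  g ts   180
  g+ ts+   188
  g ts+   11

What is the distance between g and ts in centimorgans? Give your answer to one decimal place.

5.4 centimorgans

The recombinant classes are g+ ts and g ts+: 10 + 11 = 21.
Recombination frequency = 21/389 = 0.0540 ≈ 5.4%, i.e. 5.4 centimorgans.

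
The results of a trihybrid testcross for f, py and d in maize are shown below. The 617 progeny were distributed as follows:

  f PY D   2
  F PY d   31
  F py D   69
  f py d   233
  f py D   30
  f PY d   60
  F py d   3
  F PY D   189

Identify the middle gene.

The two most frequent reciprocal classes, f py d and F PY D, are the parental types, so the F1 was f py d / F PY D.
The two rarest classes, F py d and f PY D, are the double crossovers. Comparing them with the parentals, only the f allele has switched, so f is the middle locus and the order is d – f – py.

f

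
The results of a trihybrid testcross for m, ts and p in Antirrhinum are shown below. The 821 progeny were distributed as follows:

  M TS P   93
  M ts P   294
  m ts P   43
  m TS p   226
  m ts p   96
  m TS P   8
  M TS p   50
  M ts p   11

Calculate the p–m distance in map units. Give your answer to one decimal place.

The two most frequent reciprocal classes, m TS p and M ts P, are the parental types, so the F1 was m TS p / M ts P.
The two rarest classes, m TS P and M ts p, are the double crossovers. Comparing them with the parentals, only the p allele has switched, so p is the middle locus and the order is ts – p – m.
Crossovers in the p–m interval produce the single-crossover classes M TS p and m ts P (50 + 43 = 93) plus the double crossovers (19).
RF(p–m) = (93 + 19) / 821 = 112/821 = 0.1364 → 13.6 map units.

13.6 map units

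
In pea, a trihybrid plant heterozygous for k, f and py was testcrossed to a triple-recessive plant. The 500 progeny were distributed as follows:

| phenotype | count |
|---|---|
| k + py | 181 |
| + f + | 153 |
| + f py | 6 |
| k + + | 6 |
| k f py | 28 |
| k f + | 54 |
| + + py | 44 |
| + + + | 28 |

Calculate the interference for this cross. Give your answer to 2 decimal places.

The two most frequent reciprocal classes, k + py and + f +, are the parental types, so the F1 was k + py / + f +.
The two rarest classes, k + + and + f py, are the double crossovers. Comparing them with the parentals, only the py allele has switched, so py is the middle locus and the order is f – py – k.
f–py: (56 + 12)/500 = 0.1360; py–k: (98 + 12)/500 = 0.2200.
Expected DCO frequency = 0.1360 × 0.2200 ≈ 0.02992; observed = 12/500 ≈ 0.02400.
Coefficient of coincidence = 0.02400/0.02992 ≈ 0.80; interference = 1 − 0.80 = 0.20.

0.20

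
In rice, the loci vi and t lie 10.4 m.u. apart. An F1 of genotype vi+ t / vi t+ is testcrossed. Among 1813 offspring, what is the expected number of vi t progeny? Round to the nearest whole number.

A map distance of 10.4 m.u. corresponds to a recombination frequency of 0.104.
The F1 is vi+ t / vi t+, so vi t is a recombinant gamete class with expected frequency r/2 = 0.104/2 = 0.0520.
Expected number = 0.0520 × 1813 = 94.28 ≈ 94.

94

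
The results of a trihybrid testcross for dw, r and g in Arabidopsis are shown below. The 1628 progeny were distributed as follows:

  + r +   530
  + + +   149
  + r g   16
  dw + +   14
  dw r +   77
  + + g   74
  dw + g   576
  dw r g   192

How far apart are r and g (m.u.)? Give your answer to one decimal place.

22.8 m.u.

The two most frequent reciprocal classes, + r + and dw + g, are the parental types, so the F1 was + r + / dw + g.
The two rarest classes, + r g and dw + +, are the double crossovers. Comparing them with the parentals, only the g allele has switched, so g is the middle locus and the order is dw – g – r.
Crossovers in the g–r interval produce the single-crossover classes + + + and dw r g (149 + 192 = 341) plus the double crossovers (30).
RF(g–r) = (341 + 30) / 1628 = 371/1628 = 0.2279 → 22.8 m.u.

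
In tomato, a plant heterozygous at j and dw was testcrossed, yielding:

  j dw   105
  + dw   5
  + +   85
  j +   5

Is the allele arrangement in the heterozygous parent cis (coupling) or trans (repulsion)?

The two most frequent classes are + + (85) and j dw (105); these are the parental (non-recombinant) types.
So the F1 carried + + on one chromosome and j dw on the other — the recessive alleles are on the same chromosome (cis / coupling).

cis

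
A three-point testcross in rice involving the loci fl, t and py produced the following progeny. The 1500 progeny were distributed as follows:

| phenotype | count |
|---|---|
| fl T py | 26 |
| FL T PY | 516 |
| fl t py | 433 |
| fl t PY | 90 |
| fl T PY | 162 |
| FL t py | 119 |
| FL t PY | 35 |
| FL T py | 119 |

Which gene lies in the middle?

t

The two most frequent reciprocal classes, FL T PY and fl t py, are the parental types, so the F1 was FL T PY / fl t py.
The two rarest classes, FL t PY and fl T py, are the double crossovers. Comparing them with the parentals, only the t allele has switched, so t is the middle locus and the order is py – t – fl.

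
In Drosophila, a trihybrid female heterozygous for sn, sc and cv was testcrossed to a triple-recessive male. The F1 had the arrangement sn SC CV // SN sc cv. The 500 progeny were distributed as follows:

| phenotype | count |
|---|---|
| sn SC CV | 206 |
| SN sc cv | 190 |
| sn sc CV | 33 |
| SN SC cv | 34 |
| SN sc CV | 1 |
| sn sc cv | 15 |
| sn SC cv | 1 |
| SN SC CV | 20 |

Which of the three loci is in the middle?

cv

The two rarest classes, sn SC cv and SN sc CV, are the double crossovers. Comparing them with the parentals, only the cv allele has switched, so cv is the middle locus and the order is sn – cv – sc.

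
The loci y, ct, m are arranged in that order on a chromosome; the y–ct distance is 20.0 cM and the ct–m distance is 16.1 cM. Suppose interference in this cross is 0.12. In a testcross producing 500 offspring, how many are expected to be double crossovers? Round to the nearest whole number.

Map distances give recombination frequencies of 0.200 and 0.161 for the two intervals.
With interference 0.12 (so coincidence = 0.88), expected double-crossover frequency = 0.200 × 0.161 × 0.88 = 0.02834.
Expected number = 0.02834 × 500 = 14.17 ≈ 14.

14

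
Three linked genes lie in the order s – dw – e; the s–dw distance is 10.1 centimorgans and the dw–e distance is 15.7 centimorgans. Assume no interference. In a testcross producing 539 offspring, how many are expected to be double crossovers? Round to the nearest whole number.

Map distances give recombination frequencies of 0.101 and 0.157 for the two intervals.
With no interference, expected double-crossover frequency = 0.101 × 0.157 = 0.01586.
Expected number = 0.01586 × 539 = 8.55 ≈ 9.

9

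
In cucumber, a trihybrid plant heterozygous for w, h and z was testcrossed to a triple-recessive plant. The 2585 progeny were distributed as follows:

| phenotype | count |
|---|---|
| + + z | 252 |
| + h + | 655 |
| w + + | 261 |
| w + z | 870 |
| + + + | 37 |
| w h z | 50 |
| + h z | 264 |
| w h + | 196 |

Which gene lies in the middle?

h

The two most frequent reciprocal classes, + h + and w + z, are the parental types, so the F1 was + h + / w + z.
The two rarest classes, + + + and w h z, are the double crossovers. Comparing them with the parentals, only the h allele has switched, so h is the middle locus and the order is z – h – w.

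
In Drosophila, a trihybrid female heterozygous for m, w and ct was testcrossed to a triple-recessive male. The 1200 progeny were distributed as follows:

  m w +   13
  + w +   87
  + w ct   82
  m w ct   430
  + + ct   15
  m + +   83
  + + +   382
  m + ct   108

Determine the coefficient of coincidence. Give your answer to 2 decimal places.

The two most frequent reciprocal classes, + + + and m w ct, are the parental types, so the F1 was + + + / m w ct.
The two rarest classes, + + ct and m w +, are the double crossovers. Comparing them with the parentals, only the ct allele has switched, so ct is the middle locus and the order is w – ct – m.
w–ct: (195 + 28)/1200 = 0.1858; ct–m: (165 + 28)/1200 = 0.1608.
Expected DCO frequency = 0.1858 × 0.1608 ≈ 0.02988; observed = 28/1200 ≈ 0.02333.
Coefficient of coincidence = 0.02333/0.02988 ≈ 0.78.

0.78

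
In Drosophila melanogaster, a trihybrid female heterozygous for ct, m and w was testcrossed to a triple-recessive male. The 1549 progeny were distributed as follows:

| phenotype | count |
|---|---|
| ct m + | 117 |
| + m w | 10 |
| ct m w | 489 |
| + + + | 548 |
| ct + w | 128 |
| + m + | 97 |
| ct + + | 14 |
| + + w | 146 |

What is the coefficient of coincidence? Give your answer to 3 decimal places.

The two most frequent reciprocal classes, ct m w and + + +, are the parental types, so the F1 was ct m w / + + +.
The two rarest classes, + m w and ct + +, are the double crossovers. Comparing them with the parentals, only the ct allele has switched, so ct is the middle locus and the order is m – ct – w.
m–ct: (225 + 24)/1549 = 0.1607; ct–w: (263 + 24)/1549 = 0.1853.
Expected DCO frequency = 0.1607 × 0.1853 ≈ 0.02978; observed = 24/1549 ≈ 0.01549.
Coefficient of coincidence = 0.01549/0.02978 ≈ 0.520.

0.520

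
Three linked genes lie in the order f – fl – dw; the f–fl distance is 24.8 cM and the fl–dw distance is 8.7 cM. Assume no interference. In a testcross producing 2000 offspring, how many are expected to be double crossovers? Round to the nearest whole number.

Map distances give recombination frequencies of 0.248 and 0.087 for the two intervals.
With no interference, expected double-crossover frequency = 0.248 × 0.087 = 0.02158.
Expected number = 0.02158 × 2000 = 43.15 ≈ 43.

43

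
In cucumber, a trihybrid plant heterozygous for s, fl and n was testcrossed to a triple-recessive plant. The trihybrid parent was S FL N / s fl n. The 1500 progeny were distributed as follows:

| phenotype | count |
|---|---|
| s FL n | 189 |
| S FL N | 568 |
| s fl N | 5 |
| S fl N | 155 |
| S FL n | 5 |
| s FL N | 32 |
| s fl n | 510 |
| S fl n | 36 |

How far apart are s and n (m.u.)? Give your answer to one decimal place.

The two rarest classes, S FL n and s fl N, are the double crossovers. Comparing them with the parentals, only the n allele has switched, so n is the middle locus and the order is fl – n – s.
Crossovers in the n–s interval produce the single-crossover classes s FL N and S fl n (32 + 36 = 68) plus the double crossovers (10).
RF(n–s) = (68 + 10) / 1500 = 78/1500 = 0.0520 → 5.2 m.u.

5.2 m.u.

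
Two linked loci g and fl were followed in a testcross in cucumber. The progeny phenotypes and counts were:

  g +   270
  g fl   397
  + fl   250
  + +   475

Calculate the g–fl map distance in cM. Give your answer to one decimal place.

37.4 cM

The two most frequent classes, + + (475) and g fl (397), are the parental types, so the F1 was + + / g fl.
The recombinant classes are + fl and g +: 250 + 270 = 520.
Recombination frequency = 520/1392 = 0.3736 ≈ 37.4%, i.e. 37.4 cM.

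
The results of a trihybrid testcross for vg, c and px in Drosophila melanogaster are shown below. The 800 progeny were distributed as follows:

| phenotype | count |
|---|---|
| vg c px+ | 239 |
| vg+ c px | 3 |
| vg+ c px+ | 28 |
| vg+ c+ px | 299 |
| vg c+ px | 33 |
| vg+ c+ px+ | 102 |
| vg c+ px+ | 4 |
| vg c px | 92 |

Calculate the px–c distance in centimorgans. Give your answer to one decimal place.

25.1 centimorgans

The two most frequent reciprocal classes, vg c px+ and vg+ c+ px, are the parental types, so the F1 was vg c px+ / vg+ c+ px.
The two rarest classes, vg c+ px+ and vg+ c px, are the double crossovers. Comparing them with the parentals, only the c allele has switched, so c is the middle locus and the order is vg – c – px.
Crossovers in the c–px interval produce the single-crossover classes vg c px and vg+ c+ px+ (92 + 102 = 194) plus the double crossovers (7).
RF(c–px) = (194 + 7) / 800 = 201/800 = 0.2512 → 25.1 centimorgans.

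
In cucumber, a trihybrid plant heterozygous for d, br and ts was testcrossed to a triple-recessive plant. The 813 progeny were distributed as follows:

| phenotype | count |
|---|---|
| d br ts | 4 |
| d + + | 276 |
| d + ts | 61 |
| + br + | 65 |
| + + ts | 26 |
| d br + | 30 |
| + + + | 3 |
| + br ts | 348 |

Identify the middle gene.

The two most frequent reciprocal classes, + br ts and d + +, are the parental types, so the F1 was + br ts / d + +.
The two rarest classes, d br ts and + + +, are the double crossovers. Comparing them with the parentals, only the d allele has switched, so d is the middle locus and the order is ts – d – br.

d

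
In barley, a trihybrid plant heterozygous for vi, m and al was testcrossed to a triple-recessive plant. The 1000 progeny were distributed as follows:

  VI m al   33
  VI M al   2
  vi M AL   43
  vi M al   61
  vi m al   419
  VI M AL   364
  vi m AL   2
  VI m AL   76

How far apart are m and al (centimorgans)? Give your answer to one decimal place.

14.1 centimorgans

The two most frequent reciprocal classes, VI M AL and vi m al, are the parental types, so the F1 was VI M AL / vi m al.
The two rarest classes, VI M al and vi m AL, are the double crossovers. Comparing them with the parentals, only the al allele has switched, so al is the middle locus and the order is vi – al – m.
Crossovers in the al–m interval produce the single-crossover classes VI m AL and vi M al (76 + 61 = 137) plus the double crossovers (4).
RF(al–m) = (137 + 4) / 1000 = 141/1000 = 0.1410 → 14.1 centimorgans.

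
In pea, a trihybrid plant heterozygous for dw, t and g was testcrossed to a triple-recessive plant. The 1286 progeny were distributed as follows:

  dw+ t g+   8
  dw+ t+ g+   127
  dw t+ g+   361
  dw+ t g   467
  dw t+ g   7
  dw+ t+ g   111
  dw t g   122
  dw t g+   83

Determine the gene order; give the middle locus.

The two most frequent reciprocal classes, dw t+ g+ and dw+ t g, are the parental types, so the F1 was dw t+ g+ / dw+ t g.
The two rarest classes, dw t+ g and dw+ t g+, are the double crossovers. Comparing them with the parentals, only the g allele has switched, so g is the middle locus and the order is dw – g – t.

g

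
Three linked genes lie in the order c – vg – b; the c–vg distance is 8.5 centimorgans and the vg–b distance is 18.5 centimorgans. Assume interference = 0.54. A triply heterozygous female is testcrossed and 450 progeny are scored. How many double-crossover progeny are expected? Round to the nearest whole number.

3

Map distances give recombination frequencies of 0.085 and 0.185 for the two intervals.
With interference 0.54 (so coincidence = 0.46), expected double-crossover frequency = 0.085 × 0.185 × 0.46 = 0.00723.
Expected number = 0.00723 × 450 = 3.26 ≈ 3.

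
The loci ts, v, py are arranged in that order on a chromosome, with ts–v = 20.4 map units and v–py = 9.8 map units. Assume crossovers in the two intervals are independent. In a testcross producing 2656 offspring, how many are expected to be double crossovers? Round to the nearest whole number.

Map distances give recombination frequencies of 0.204 and 0.098 for the two intervals.
With no interference, expected double-crossover frequency = 0.204 × 0.098 = 0.01999.
Expected number = 0.01999 × 2656 = 53.10 ≈ 53.

53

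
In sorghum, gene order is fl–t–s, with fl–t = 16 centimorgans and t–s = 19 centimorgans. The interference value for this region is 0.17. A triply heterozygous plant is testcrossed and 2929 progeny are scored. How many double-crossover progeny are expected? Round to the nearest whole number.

Map distances give recombination frequencies of 0.160 and 0.190 for the two intervals.
With interference 0.17 (so coincidence = 0.83), expected double-crossover frequency = 0.160 × 0.190 × 0.83 = 0.02523.
Expected number = 0.02523 × 2929 = 73.90 ≈ 74.

74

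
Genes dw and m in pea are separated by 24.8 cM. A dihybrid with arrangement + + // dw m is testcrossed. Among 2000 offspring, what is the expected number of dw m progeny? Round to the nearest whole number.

A map distance of 24.8 cM corresponds to a recombination frequency of 0.248.
The F1 is + + / dw m, so dw m is a parental gamete class with expected frequency (1 − r)/2 = 0.752/2 = 0.3760.
Expected number = 0.3760 × 2000 = 752.00 ≈ 752.

752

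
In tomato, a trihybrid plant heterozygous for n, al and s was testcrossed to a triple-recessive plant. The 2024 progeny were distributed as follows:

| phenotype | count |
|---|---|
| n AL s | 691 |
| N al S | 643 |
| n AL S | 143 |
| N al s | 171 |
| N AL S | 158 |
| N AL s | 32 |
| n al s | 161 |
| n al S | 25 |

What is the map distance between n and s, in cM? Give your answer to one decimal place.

18.3 cM

The two most frequent reciprocal classes, N al S and n AL s, are the parental types, so the F1 was N al S / n AL s.
The two rarest classes, n al S and N AL s, are the double crossovers. Comparing them with the parentals, only the n allele has switched, so n is the middle locus and the order is s – n – al.
Crossovers in the s–n interval produce the single-crossover classes N al s and n AL S (171 + 143 = 314) plus the double crossovers (57).
RF(s–n) = (314 + 57) / 2024 = 371/2024 = 0.1833 → 18.3 cM.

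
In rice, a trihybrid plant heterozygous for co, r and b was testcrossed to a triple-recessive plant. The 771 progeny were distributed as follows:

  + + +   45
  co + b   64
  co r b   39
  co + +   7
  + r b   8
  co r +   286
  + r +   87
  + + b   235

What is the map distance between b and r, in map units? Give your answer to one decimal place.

The two most frequent reciprocal classes, + + b and co r +, are the parental types, so the F1 was + + b / co r +.
The two rarest classes, + r b and co + +, are the double crossovers. Comparing them with the parentals, only the r allele has switched, so r is the middle locus and the order is b – r – co.
Crossovers in the b–r interval produce the single-crossover classes + + + and co r b (45 + 39 = 84) plus the double crossovers (15).
RF(b–r) = (84 + 15) / 771 = 99/771 = 0.1284 → 12.8 map units.

12.8 map units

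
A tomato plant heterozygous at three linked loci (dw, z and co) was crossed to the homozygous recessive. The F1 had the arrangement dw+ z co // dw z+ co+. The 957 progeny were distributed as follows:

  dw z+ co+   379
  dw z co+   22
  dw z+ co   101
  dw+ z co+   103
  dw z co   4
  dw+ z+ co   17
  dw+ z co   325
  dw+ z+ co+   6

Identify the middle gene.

The two rarest classes, dw z co and dw+ z+ co+, are the double crossovers. Comparing them with the parentals, only the dw allele has switched, so dw is the middle locus and the order is z – dw – co.

dw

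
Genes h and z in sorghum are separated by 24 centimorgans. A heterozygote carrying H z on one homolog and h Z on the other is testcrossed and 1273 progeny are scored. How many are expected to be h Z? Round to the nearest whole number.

484

A map distance of 24 centimorgans corresponds to a recombination frequency of 0.240.
The F1 is H z / h Z, so h Z is a parental gamete class with expected frequency (1 − r)/2 = 0.760/2 = 0.3800.
Expected number = 0.3800 × 1273 = 483.74 ≈ 484.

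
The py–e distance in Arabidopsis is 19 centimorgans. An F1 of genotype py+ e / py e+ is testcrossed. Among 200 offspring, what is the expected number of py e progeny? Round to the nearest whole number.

19

A map distance of 19 centimorgans corresponds to a recombination frequency of 0.190.
The F1 is py+ e / py e+, so py e is a recombinant gamete class with expected frequency r/2 = 0.190/2 = 0.0950.
Expected number = 0.0950 × 200 = 19.00 ≈ 19.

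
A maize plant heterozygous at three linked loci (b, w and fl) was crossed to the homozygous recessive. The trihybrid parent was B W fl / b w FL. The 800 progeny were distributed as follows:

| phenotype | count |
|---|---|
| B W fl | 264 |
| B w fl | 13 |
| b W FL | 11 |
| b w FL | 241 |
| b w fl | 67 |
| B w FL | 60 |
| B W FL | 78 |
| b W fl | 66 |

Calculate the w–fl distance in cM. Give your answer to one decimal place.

21.1 cM

The two rarest classes, B w fl and b W FL, are the double crossovers. Comparing them with the parentals, only the w allele has switched, so w is the middle locus and the order is fl – w – b.
Crossovers in the fl–w interval produce the single-crossover classes B W FL and b w fl (78 + 67 = 145) plus the double crossovers (24).
RF(fl–w) = (145 + 24) / 800 = 169/800 = 0.2112 → 21.1 cM.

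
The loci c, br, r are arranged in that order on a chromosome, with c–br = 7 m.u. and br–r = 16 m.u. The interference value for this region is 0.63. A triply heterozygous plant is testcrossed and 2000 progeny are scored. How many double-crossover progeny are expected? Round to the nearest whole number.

Map distances give recombination frequencies of 0.070 and 0.160 for the two intervals.
With interference 0.63 (so coincidence = 0.37), expected double-crossover frequency = 0.070 × 0.160 × 0.37 = 0.00414.
Expected number = 0.00414 × 2000 = 8.29 ≈ 8.

8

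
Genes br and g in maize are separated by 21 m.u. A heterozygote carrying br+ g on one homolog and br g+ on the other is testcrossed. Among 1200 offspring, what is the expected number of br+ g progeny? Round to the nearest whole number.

474

A map distance of 21 m.u. corresponds to a recombination frequency of 0.210.
The F1 is br+ g / br g+, so br+ g is a parental gamete class with expected frequency (1 − r)/2 = 0.790/2 = 0.3950.
Expected number = 0.3950 × 1200 = 474.00 ≈ 474.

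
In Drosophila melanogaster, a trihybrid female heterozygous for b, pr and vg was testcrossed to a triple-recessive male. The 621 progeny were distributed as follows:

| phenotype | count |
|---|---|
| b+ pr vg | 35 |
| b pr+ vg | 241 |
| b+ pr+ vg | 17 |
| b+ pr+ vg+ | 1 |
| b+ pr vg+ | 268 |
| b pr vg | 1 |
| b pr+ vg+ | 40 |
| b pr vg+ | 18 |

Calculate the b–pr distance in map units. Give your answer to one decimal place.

The two most frequent reciprocal classes, b+ pr vg+ and b pr+ vg, are the parental types, so the F1 was b+ pr vg+ / b pr+ vg.
The two rarest classes, b+ pr+ vg+ and b pr vg, are the double crossovers. Comparing them with the parentals, only the pr allele has switched, so pr is the middle locus and the order is b – pr – vg.
Crossovers in the b–pr interval produce the single-crossover classes b pr vg+ and b+ pr+ vg (18 + 17 = 35) plus the double crossovers (2).
RF(b–pr) = (35 + 2) / 621 = 37/621 = 0.0596 → 6.0 map units.

6.0 map units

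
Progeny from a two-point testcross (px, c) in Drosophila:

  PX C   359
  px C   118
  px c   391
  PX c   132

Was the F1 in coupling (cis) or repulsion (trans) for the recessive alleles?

cis

The two most frequent classes are PX C (359) and px c (391); these are the parental (non-recombinant) types.
So the F1 carried PX C on one chromosome and px c on the other — the recessive alleles are on the same chromosome (cis / coupling).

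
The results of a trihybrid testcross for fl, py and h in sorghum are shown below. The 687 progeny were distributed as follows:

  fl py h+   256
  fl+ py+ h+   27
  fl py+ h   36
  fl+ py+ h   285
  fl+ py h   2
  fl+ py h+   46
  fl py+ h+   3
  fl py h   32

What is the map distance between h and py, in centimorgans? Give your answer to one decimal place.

The two most frequent reciprocal classes, fl py h+ and fl+ py+ h, are the parental types, so the F1 was fl py h+ / fl+ py+ h.
The two rarest classes, fl py+ h+ and fl+ py h, are the double crossovers. Comparing them with the parentals, only the py allele has switched, so py is the middle locus and the order is h – py – fl.
Crossovers in the h–py interval produce the single-crossover classes fl py h and fl+ py+ h+ (32 + 27 = 59) plus the double crossovers (5).
RF(h–py) = (59 + 5) / 687 = 64/687 = 0.0932 → 9.3 centimorgans.

9.3 centimorgans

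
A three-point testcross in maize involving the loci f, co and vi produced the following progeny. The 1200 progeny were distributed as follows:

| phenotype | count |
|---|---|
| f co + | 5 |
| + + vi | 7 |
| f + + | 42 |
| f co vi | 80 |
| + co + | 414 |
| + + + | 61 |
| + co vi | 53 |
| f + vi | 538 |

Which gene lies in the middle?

The two most frequent reciprocal classes, f + vi and + co +, are the parental types, so the F1 was f + vi / + co +.
The two rarest classes, + + vi and f co +, are the double crossovers. Comparing them with the parentals, only the f allele has switched, so f is the middle locus and the order is vi – f – co.

f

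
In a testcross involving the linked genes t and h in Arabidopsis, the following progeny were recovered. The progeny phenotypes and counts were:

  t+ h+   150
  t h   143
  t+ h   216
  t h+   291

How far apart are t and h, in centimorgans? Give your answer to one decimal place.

36.6 centimorgans

The two most frequent classes, t+ h (216) and t h+ (291), are the parental types, so the F1 was t+ h / t h+.
The recombinant classes are t+ h+ and t h: 150 + 143 = 293.
Recombination frequency = 293/800 = 0.3663 ≈ 36.6%, i.e. 36.6 centimorgans.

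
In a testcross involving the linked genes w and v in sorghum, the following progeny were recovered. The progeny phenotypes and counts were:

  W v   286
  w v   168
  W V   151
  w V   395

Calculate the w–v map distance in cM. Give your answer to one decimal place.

The two most frequent classes, W v (286) and w V (395), are the parental types, so the F1 was W v / w V.
The recombinant classes are W V and w v: 151 + 168 = 319.
Recombination frequency = 319/1000 = 0.3190 ≈ 31.9%, i.e. 31.9 cM.

31.9 cM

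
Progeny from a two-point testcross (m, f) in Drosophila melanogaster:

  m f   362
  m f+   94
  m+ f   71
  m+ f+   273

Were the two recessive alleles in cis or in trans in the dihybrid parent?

cis

The two most frequent classes are m+ f+ (273) and m f (362); these are the parental (non-recombinant) types.
So the F1 carried m+ f+ on one chromosome and m f on the other — the recessive alleles are on the same chromosome (cis / coupling).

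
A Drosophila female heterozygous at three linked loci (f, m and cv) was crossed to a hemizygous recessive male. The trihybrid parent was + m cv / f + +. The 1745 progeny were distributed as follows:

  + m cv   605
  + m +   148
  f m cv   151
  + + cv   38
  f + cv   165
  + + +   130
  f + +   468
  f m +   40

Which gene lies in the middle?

The two rarest classes, + + cv and f m +, are the double crossovers. Comparing them with the parentals, only the m allele has switched, so m is the middle locus and the order is cv – m – f.

m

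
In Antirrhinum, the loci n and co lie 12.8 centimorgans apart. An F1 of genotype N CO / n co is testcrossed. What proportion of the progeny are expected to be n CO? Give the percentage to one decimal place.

6.4%

A map distance of 12.8 centimorgans corresponds to a recombination frequency of 0.128.
The F1 is N CO / n co, so n CO is a recombinant gamete class with expected frequency r/2 = 0.128/2 = 0.0640.
That is 0.0640 = 6.4% of the progeny.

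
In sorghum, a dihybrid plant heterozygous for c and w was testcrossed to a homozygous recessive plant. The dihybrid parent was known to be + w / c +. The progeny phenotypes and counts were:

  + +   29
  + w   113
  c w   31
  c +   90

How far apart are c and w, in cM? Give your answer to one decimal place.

22.8 cM

The recombinant classes are + + and c w: 29 + 31 = 60.
Recombination frequency = 60/263 = 0.2281 ≈ 22.8%, i.e. 22.8 cM.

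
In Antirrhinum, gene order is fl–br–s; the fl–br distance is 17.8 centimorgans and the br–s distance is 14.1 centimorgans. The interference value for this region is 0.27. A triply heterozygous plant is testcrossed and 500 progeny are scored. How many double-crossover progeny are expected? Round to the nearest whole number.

9

Map distances give recombination frequencies of 0.178 and 0.141 for the two intervals.
With interference 0.27 (so coincidence = 0.73), expected double-crossover frequency = 0.178 × 0.141 × 0.73 = 0.01832.
Expected number = 0.01832 × 500 = 9.16 ≈ 9.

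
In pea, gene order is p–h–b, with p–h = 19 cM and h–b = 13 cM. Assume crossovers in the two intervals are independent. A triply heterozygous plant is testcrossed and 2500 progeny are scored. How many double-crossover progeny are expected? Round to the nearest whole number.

Map distances give recombination frequencies of 0.190 and 0.130 for the two intervals.
With no interference, expected double-crossover frequency = 0.190 × 0.130 = 0.02470.
Expected number = 0.02470 × 2500 = 61.75 ≈ 62.

62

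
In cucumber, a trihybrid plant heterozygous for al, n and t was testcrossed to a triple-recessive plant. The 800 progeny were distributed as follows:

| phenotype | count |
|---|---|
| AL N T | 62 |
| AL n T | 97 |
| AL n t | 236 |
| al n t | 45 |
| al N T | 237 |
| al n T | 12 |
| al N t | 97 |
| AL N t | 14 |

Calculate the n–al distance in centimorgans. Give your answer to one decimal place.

The two most frequent reciprocal classes, AL n t and al N T, are the parental types, so the F1 was AL n t / al N T.
The two rarest classes, AL N t and al n T, are the double crossovers. Comparing them with the parentals, only the n allele has switched, so n is the middle locus and the order is t – n – al.
Crossovers in the n–al interval produce the single-crossover classes al n t and AL N T (45 + 62 = 107) plus the double crossovers (26).
RF(n–al) = (107 + 26) / 800 = 133/800 = 0.1663 → 16.6 centimorgans.

16.6 centimorgans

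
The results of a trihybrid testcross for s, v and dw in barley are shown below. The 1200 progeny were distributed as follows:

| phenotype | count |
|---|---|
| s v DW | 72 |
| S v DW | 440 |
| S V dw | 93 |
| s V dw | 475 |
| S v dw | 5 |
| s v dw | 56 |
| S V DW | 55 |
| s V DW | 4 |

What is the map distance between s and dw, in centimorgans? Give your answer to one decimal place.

14.5 centimorgans

The two most frequent reciprocal classes, s V dw and S v DW, are the parental types, so the F1 was s V dw / S v DW.
The two rarest classes, s V DW and S v dw, are the double crossovers. Comparing them with the parentals, only the dw allele has switched, so dw is the middle locus and the order is s – dw – v.
Crossovers in the s–dw interval produce the single-crossover classes S V dw and s v DW (93 + 72 = 165) plus the double crossovers (9).
RF(s–dw) = (165 + 9) / 1200 = 174/1200 = 0.1450 → 14.5 centimorgans.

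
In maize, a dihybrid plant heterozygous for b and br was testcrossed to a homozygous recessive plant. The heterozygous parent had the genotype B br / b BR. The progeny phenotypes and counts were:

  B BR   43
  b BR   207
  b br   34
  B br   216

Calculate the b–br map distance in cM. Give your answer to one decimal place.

15.4 cM

The recombinant classes are B BR and b br: 43 + 34 = 77.
Recombination frequency = 77/500 = 0.1540 ≈ 15.4%, i.e. 15.4 cM.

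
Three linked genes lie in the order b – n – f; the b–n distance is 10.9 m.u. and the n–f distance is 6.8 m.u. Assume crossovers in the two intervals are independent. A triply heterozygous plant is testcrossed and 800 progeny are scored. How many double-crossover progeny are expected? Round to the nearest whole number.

Map distances give recombination frequencies of 0.109 and 0.068 for the two intervals.
With no interference, expected double-crossover frequency = 0.109 × 0.068 = 0.00741.
Expected number = 0.00741 × 800 = 5.93 ≈ 6.

6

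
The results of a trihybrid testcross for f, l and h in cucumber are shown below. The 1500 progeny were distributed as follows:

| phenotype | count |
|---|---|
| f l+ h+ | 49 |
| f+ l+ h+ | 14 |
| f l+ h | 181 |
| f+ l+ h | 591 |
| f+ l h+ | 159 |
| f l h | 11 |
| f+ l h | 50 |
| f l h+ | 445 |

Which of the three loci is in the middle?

The two most frequent reciprocal classes, f+ l+ h and f l h+, are the parental types, so the F1 was f+ l+ h / f l h+.
The two rarest classes, f+ l+ h+ and f l h, are the double crossovers. Comparing them with the parentals, only the h allele has switched, so h is the middle locus and the order is f – h – l.

h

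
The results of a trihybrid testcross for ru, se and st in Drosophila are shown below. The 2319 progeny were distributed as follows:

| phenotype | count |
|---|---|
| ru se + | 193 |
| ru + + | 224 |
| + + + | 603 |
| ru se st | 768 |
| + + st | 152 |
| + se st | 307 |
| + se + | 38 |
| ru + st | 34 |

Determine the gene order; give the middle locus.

The two most frequent reciprocal classes, ru se st and + + +, are the parental types, so the F1 was ru se st / + + +.
The two rarest classes, ru + st and + se +, are the double crossovers. Comparing them with the parentals, only the se allele has switched, so se is the middle locus and the order is st – se – ru.

se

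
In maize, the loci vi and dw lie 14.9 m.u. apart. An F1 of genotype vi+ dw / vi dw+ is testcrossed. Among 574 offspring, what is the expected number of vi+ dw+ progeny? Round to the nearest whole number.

A map distance of 14.9 m.u. corresponds to a recombination frequency of 0.149.
The F1 is vi+ dw / vi dw+, so vi+ dw+ is a recombinant gamete class with expected frequency r/2 = 0.149/2 = 0.0745.
Expected number = 0.0745 × 574 = 42.76 ≈ 43.

43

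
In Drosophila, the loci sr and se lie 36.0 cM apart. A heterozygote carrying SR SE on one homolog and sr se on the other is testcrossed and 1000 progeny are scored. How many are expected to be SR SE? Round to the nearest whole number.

A map distance of 36.0 cM corresponds to a recombination frequency of 0.360.
The F1 is SR SE / sr se, so SR SE is a parental gamete class with expected frequency (1 − r)/2 = 0.640/2 = 0.3200.
Expected number = 0.3200 × 1000 = 320.00 ≈ 320.

320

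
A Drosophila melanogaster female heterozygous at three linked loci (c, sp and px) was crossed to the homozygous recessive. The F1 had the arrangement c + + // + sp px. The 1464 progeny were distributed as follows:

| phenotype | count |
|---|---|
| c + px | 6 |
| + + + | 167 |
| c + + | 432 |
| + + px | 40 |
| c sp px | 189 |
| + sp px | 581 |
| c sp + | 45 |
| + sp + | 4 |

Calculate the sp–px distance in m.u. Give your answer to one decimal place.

The two rarest classes, c + px and + sp +, are the double crossovers. Comparing them with the parentals, only the px allele has switched, so px is the middle locus and the order is c – px – sp.
Crossovers in the px–sp interval produce the single-crossover classes c sp + and + + px (45 + 40 = 85) plus the double crossovers (10).
RF(px–sp) = (85 + 10) / 1464 = 95/1464 = 0.0649 → 6.5 m.u.

6.5 m.u.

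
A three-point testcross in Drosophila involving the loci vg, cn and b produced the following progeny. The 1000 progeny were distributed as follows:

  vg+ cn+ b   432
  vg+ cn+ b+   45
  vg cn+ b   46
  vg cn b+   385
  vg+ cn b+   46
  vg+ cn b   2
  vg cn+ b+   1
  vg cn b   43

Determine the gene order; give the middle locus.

cn

The two most frequent reciprocal classes, vg cn b+ and vg+ cn+ b, are the parental types, so the F1 was vg cn b+ / vg+ cn+ b.
The two rarest classes, vg cn+ b+ and vg+ cn b, are the double crossovers. Comparing them with the parentals, only the cn allele has switched, so cn is the middle locus and the order is vg – cn – b.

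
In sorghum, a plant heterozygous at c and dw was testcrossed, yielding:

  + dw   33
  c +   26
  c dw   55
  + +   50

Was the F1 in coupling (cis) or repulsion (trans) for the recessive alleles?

The two most frequent classes are + + (50) and c dw (55); these are the parental (non-recombinant) types.
So the F1 carried + + on one chromosome and c dw on the other — the recessive alleles are on the same chromosome (cis / coupling).

cis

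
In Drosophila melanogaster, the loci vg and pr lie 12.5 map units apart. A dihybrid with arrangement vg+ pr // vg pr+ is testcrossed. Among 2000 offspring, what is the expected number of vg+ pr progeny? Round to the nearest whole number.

A map distance of 12.5 map units corresponds to a recombination frequency of 0.125.
The F1 is vg+ pr / vg pr+, so vg+ pr is a parental gamete class with expected frequency (1 − r)/2 = 0.875/2 = 0.4375.
Expected number = 0.4375 × 2000 = 875.00 ≈ 875.

875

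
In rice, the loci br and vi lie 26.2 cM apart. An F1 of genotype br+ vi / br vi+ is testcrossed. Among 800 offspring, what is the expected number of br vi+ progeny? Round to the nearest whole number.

A map distance of 26.2 cM corresponds to a recombination frequency of 0.262.
The F1 is br+ vi / br vi+, so br vi+ is a parental gamete class with expected frequency (1 − r)/2 = 0.738/2 = 0.3690.
Expected number = 0.3690 × 800 = 295.20 ≈ 295.

295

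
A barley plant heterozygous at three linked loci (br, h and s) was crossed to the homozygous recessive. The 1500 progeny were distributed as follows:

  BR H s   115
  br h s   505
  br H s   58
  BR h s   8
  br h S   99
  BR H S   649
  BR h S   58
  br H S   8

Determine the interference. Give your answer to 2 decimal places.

The two most frequent reciprocal classes, br h s and BR H S, are the parental types, so the F1 was br h s / BR H S.
The two rarest classes, BR h s and br H S, are the double crossovers. Comparing them with the parentals, only the br allele has switched, so br is the middle locus and the order is h – br – s.
h–br: (116 + 16)/1500 = 0.0880; br–s: (214 + 16)/1500 = 0.1533.
Expected DCO frequency = 0.0880 × 0.1533 ≈ 0.01349; observed = 16/1500 ≈ 0.01067.
Coefficient of coincidence = 0.01067/0.01349 ≈ 0.79; interference = 1 − 0.79 = 0.21.

0.21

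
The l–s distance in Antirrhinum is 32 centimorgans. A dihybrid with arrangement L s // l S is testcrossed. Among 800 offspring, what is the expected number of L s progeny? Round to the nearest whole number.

A map distance of 32 centimorgans corresponds to a recombination frequency of 0.320.
The F1 is L s / l S, so L s is a parental gamete class with expected frequency (1 − r)/2 = 0.680/2 = 0.3400.
Expected number = 0.3400 × 800 = 272.00 ≈ 272.

272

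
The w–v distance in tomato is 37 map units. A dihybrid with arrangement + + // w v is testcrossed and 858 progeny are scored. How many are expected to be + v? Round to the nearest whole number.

159

A map distance of 37 map units corresponds to a recombination frequency of 0.370.
The F1 is + + / w v, so + v is a recombinant gamete class with expected frequency r/2 = 0.370/2 = 0.1850.
Expected number = 0.1850 × 858 = 158.73 ≈ 159.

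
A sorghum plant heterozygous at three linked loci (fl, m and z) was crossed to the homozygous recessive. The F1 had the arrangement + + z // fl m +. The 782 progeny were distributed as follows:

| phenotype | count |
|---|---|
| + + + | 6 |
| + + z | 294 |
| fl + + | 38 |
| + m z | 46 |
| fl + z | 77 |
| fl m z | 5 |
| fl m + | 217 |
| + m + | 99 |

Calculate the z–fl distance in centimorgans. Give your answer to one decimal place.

23.9 centimorgans

The two rarest classes, + + + and fl m z, are the double crossovers. Comparing them with the parentals, only the z allele has switched, so z is the middle locus and the order is m – z – fl.
Crossovers in the z–fl interval produce the single-crossover classes fl + z and + m + (77 + 99 = 176) plus the double crossovers (11).
RF(z–fl) = (176 + 11) / 782 = 187/782 = 0.2391 → 23.9 centimorgans.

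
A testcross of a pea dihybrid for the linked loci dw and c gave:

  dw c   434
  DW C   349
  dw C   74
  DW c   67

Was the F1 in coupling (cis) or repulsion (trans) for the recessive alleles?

The two most frequent classes are DW C (349) and dw c (434); these are the parental (non-recombinant) types.
So the F1 carried DW C on one chromosome and dw c on the other — the recessive alleles are on the same chromosome (cis / coupling).

cis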